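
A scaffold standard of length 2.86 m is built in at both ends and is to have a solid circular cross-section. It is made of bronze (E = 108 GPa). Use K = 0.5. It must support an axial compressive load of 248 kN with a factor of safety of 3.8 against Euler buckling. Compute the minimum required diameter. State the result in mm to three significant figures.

Required P_cr = n·P = 3.8 × 248 = 942.4 kN
L_e = K·L = 0.5 × 2.86 = 1.430 m
Required I = P_cr·L_e²/(π²E) = 9.424×10^5 × 1.430² / (π² × 1.08×10^11) = 1.808×10^-6 m⁴
I_req = 1.808×10^6 mm⁴
Solid circle: I = πd⁴/64  ⇒  d = (64I/π)^(1/4) = (64×1.808×10^6/π)^(1/4) = 77.9 mm

d ≈ 77.9 mm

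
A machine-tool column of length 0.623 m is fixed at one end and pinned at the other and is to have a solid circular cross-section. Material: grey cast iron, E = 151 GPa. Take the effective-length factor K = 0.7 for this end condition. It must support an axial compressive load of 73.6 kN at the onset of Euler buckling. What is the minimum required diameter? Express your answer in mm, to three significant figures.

d ≈ 20.9 mm

L_e = K·L = 0.7 × 0.623 = 0.4361 m
Required I = P_cr·L_e²/(π²E) = 7.360×10^4 × 0.4361² / (π² × 1.51×10^11) = 9.392×10^-9 m⁴
I_req = 9.392×10^3 mm⁴
Solid circle: I = πd⁴/64  ⇒  d = (64I/π)^(1/4) = (64×9.392×10^3/π)^(1/4) = 20.9 mm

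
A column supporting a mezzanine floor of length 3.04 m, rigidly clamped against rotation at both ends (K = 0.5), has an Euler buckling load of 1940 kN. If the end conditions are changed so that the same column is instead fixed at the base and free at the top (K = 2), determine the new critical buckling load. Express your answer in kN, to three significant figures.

P_cr ∝ 1/K², so P_cr,new = P_cr,old × (K_old/K_new)² = 1940 × (0.5/2)²
= 1940 × 0.06250 = 121 kN

P_cr ≈ 121 kN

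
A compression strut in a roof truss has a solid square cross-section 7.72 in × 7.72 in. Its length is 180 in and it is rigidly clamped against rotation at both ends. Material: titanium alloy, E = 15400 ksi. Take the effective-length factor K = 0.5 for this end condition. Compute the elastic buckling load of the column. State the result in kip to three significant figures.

I = a⁴/12 = 7.72⁴/12 = 296.0 in⁴
Effective length L_e = K·L = 0.5 × 180 = 90.00 in
P_cr = π²EI / L_e² = π² × 15400×10³ × 296.0 / 90.00² = 5.554×10^6 lb

P_cr ≈ 5550 kip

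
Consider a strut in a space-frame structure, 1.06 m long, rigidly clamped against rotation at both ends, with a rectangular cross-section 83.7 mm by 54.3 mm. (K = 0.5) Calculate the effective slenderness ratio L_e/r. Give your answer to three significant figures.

For a rectangle r_min = b/√12 = 54.3/√12 = 15.68 mm
L_e = K·L = 0.5 × 1.06 m = 0.5300 m = 530.00 mm
λ = L_e / r_min = 530.00 / 15.68 = 33.8

λ ≈ 33.8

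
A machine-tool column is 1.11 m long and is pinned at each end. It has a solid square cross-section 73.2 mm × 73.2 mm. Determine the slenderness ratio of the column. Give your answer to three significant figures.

I = a⁴/12 = 73.2⁴/12 = 2.393×10^6 mm⁴
A = 5.358×10^3 mm²;  r_min = √(I/A) = √(2.393×10^6/5.358×10^3) = 21.13 mm
L_e = K·L = 1 × 1.11 m = 1.110 m = 1110.0 mm
λ = L_e / r_min = 1110.0 / 21.13 = 52.5

λ ≈ 52.5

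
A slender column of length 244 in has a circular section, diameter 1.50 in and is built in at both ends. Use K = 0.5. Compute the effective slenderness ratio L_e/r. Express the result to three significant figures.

For a solid circle r = d/4 = 1.50/4 = 0.3750 in
L_e = K·L = 0.5 × 244 = 122.0 in
λ = L_e / r_min = 122.00 / 0.3750 = 325

λ ≈ 325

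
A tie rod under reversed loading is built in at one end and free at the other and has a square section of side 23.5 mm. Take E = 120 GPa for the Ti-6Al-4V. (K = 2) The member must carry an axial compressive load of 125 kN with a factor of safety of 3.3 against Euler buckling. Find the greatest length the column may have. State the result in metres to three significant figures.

L_max ≈ 0.135 m

I = a⁴/12 = 23.5⁴/12 = 2.542×10^4 mm⁴
I = 2.542×10^-8 m⁴
Required critical load P_cr = n·P = 3.3 × 125 = 412.5 kN = 4.125×10^5 N
From P_cr = π²EI/(K·L)²:  L = (1/K)·√(π²EI/P_cr) = (1/2)·√(π²×1.20×10^11×2.542×10^-8/4.125×10^5)
L = 0.135 m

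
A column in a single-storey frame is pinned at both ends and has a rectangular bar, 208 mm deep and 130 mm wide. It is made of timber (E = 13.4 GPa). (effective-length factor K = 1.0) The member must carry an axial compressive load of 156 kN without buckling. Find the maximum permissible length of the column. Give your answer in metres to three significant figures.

L_max ≈ 5.68 m

Buckling occurs about the weak axis: I_min = h·b³/12 with b = 130 mm (the shorter side).
I_min = 208×130³/12 = 3.808×10^7 mm⁴
I = 3.808×10^-5 m⁴
At the buckling limit P_cr = P = 1.560×10^5 N
From P_cr = π²EI/(K·L)²:  L = (1/K)·√(π²EI/P_cr) = (1/1)·√(π²×1.34×10^10×3.808×10^-5/1.560×10^5)
L = 5.68 m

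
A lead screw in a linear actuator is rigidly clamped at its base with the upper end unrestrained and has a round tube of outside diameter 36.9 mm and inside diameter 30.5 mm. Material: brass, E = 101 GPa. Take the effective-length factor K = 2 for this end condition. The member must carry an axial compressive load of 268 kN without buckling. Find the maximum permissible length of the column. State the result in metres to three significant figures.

d_o = 36.9 mm, d_i = 30.5 mm
I = π(d_o⁴ − d_i⁴)/64 = π(36.9⁴ − 30.50⁴)/64 = 4.853×10^4 mm⁴
I = 4.853×10^-8 m⁴
At the buckling limit P_cr = P = 2.680×10^5 N
From P_cr = π²EI/(K·L)²:  L = (1/K)·√(π²EI/P_cr) = (1/2)·√(π²×1.01×10^11×4.853×10^-8/2.680×10^5)
L = 0.212 m

L_max ≈ 0.212 m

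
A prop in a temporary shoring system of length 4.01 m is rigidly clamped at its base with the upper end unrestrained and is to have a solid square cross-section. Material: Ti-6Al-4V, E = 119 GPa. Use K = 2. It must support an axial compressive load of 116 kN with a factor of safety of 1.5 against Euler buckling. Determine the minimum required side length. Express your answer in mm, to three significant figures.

Required P_cr = n·P = 1.5 × 116 = 174.0 kN
L_e = K·L = 2 × 4.01 = 8.020 m
Required I = P_cr·L_e²/(π²E) = 1.740×10^5 × 8.020² / (π² × 1.19×10^11) = 9.529×10^-6 m⁴
I_req = 9.529×10^6 mm⁴
Solid square: I = a⁴/12  ⇒  a = (12I)^(1/4) = (12×9.529×10^6)^(1/4) = 103 mm

a ≈ 103 mm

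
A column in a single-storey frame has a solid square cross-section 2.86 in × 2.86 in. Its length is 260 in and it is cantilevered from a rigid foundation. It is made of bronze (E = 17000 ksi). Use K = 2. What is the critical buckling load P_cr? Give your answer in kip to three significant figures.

P_cr ≈ 3.46 kip

I = a⁴/12 = 2.86⁴/12 = 5.575 in⁴
Effective length L_e = K·L = 2 × 260 = 520.0 in
P_cr = π²EI / L_e² = π² × 17000×10³ × 5.575 / 520.0² = 3.460×10^3 lb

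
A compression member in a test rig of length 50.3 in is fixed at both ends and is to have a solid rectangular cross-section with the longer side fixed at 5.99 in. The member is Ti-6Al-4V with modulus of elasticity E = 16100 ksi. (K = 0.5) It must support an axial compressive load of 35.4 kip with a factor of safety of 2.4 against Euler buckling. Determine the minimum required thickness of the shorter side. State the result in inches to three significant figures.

Required P_cr = n·P = 2.4 × 35.4 = 84.96 kip
L_e = K·L = 0.5 × 50.3 = 25.15 in
Required I = P_cr·L_e²/(π²E) = 8.496×10^4 × 25.15² / (π² × 1.61×10^7) = 0.3382 in⁴
Rectangle, weak axis: I_min = h·b³/12 with h = 5.99 in fixed  ⇒  b = (12I/h)^(1/3) = 0.878 in

b ≈ 0.878 in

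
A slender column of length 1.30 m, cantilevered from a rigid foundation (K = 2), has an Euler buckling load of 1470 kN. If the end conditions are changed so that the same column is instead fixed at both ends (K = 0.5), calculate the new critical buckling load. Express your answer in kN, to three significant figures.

P_cr ≈ 23500 kN

P_cr ∝ 1/K², so P_cr,new = P_cr,old × (K_old/K_new)² = 1470 × (2/0.5)²
= 1470 × 16.00 = 23500 kN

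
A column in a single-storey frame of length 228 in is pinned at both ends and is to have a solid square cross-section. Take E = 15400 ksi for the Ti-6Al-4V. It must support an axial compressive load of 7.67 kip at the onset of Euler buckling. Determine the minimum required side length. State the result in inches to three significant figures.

L_e = K·L = 1 × 228 = 228.0 in
Required I = P_cr·L_e²/(π²E) = 7.670×10^3 × 228.0² / (π² × 1.54×10^7) = 2.623 in⁴
Solid square: I = a⁴/12  ⇒  a = (12I)^(1/4) = (12×2.623)^(1/4) = 2.37 in

a ≈ 2.37 in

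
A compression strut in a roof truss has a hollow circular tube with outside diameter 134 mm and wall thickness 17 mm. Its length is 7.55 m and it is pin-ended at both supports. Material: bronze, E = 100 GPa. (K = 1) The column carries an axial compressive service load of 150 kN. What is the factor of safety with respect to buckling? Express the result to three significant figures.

n ≈ 1.26

Inner diameter d_i = 134 − 2×17 = 100.0 mm
I = π(d_o⁴ − d_i⁴)/64 = π(134⁴ − 100.0⁴)/64 = 1.092×10^7 mm⁴
I = 1.092×10^7 mm⁴ = 1.092×10^-5 m⁴
Effective length L_e = K·L = 1 × 7.55 = 7.550 m
P_cr = π²EI / L_e² = π² × 100×10⁹ × 1.092×10^-5 / 7.550² = 1.890×10^5 N
Factor of safety n = P_cr / P = 189.04 / 150 = 1.26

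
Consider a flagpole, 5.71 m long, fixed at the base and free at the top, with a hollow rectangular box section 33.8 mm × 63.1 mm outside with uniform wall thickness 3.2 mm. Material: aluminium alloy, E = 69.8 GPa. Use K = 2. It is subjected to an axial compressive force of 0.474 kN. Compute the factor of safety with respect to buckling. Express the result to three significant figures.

Inner dimensions: h_i = 63.1 − 2×3.2 = 56.70 mm, b_i = 33.8 − 2×3.2 = 27.40 mm
Weak-axis I_min = (h_o·b_o³ − h_i·b_i³)/12 with b_o = 33.8, b_i = 27.40 mm (shorter outer/inner sides).
I_min = (63.1×33.8³ − 56.70×27.40³)/12 = 1.059×10^5 mm⁴
I = 1.059×10^5 mm⁴ = 1.059×10^-7 m⁴
Effective length L_e = K·L = 2 × 5.71 = 11.42 m
P_cr = π²EI / L_e² = π² × 69.8×10⁹ × 1.059×10^-7 / 11.42² = 559.1 N
Factor of safety n = P_cr / P = 0.55913 / 0.474 = 1.18

n ≈ 1.18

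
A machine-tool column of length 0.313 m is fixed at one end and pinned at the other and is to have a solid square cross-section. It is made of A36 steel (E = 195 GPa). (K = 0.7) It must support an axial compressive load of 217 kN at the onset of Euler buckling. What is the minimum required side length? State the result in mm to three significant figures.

a ≈ 16.0 mm

L_e = K·L = 0.7 × 0.313 = 0.2191 m
Required I = P_cr·L_e²/(π²E) = 2.170×10^5 × 0.2191² / (π² × 1.95×10^11) = 5.413×10^-9 m⁴
I_req = 5.413×10^3 mm⁴
Solid square: I = a⁴/12  ⇒  a = (12I)^(1/4) = (12×5.413×10^3)^(1/4) = 16.0 mm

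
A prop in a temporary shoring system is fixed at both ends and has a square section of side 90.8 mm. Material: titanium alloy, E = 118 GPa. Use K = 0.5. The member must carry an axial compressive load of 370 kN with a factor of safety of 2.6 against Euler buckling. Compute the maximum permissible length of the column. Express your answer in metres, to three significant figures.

I = a⁴/12 = 90.8⁴/12 = 5.665×10^6 mm⁴
I = 5.665×10^-6 m⁴
Required critical load P_cr = n·P = 2.6 × 370 = 962.0 kN = 9.620×10^5 N
From P_cr = π²EI/(K·L)²:  L = (1/K)·√(π²EI/P_cr) = (1/0.5)·√(π²×1.18×10^11×5.665×10^-6/9.620×10^5)
L = 5.24 m

L_max ≈ 5.24 m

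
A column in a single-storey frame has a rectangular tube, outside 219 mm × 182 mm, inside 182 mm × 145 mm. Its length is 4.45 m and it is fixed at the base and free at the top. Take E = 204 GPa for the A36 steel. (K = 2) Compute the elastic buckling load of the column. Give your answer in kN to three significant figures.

Weak-axis I_min = (h_o·b_o³ − h_i·b_i³)/12 with b_o = 182, b_i = 145.0 mm (shorter outer/inner sides).
I_min = (219×182³ − 182.0×145.0³)/12 = 6.378×10^7 mm⁴
I = 6.378×10^7 mm⁴ = 6.378×10^-5 m⁴
Effective length L_e = K·L = 2 × 4.45 = 8.900 m
P_cr = π²EI / L_e² = π² × 204×10⁹ × 6.378×10^-5 / 8.900² = 1.621×10^6 N

P_cr ≈ 1620 kN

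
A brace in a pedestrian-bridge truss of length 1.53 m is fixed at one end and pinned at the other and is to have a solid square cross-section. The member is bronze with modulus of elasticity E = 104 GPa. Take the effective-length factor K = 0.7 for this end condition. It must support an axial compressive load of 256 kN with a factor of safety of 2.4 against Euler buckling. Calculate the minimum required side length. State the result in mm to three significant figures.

Required P_cr = n·P = 2.4 × 256 = 614.4 kN
L_e = K·L = 0.7 × 1.53 = 1.071 m
Required I = P_cr·L_e²/(π²E) = 6.144×10^5 × 1.071² / (π² × 1.04×10^11) = 6.866×10^-7 m⁴
I_req = 6.866×10^5 mm⁴
Solid square: I = a⁴/12  ⇒  a = (12I)^(1/4) = (12×6.866×10^5)^(1/4) = 53.6 mm

a ≈ 53.6 mm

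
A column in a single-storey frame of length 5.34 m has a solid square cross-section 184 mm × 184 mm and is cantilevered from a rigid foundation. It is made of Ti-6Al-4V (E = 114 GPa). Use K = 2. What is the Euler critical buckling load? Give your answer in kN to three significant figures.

I = a⁴/12 = 184⁴/12 = 9.552×10^7 mm⁴
I = 9.552×10^7 mm⁴ = 9.552×10^-5 m⁴
Effective length L_e = K·L = 2 × 5.34 = 10.68 m
P_cr = π²EI / L_e² = π² × 114×10⁹ × 9.552×10^-5 / 10.68² = 9.422×10^5 N

P_cr ≈ 942 kN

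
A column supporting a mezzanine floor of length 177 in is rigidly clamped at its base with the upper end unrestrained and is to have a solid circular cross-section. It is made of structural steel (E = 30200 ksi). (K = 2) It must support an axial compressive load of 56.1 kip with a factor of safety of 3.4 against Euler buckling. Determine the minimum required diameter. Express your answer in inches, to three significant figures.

d ≈ 6.36 in

Required P_cr = n·P = 3.4 × 56.1 = 190.7 kip
L_e = K·L = 2 × 177 = 354.0 in
Required I = P_cr·L_e²/(π²E) = 1.907×10^5 × 354.0² / (π² × 3.02×10^7) = 80.19 in⁴
Solid circle: I = πd⁴/64  ⇒  d = (64I/π)^(1/4) = (64×80.19/π)^(1/4) = 6.36 in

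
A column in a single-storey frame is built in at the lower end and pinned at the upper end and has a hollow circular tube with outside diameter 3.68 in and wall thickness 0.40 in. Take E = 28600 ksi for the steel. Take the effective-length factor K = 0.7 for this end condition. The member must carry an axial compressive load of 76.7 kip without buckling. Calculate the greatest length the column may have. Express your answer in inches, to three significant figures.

L_max ≈ 206 in

Inner diameter d_i = 3.68 − 2×0.40 = 2.880 in
I = π(d_o⁴ − d_i⁴)/64 = π(3.68⁴ − 2.880⁴)/64 = 5.625 in⁴
At the buckling limit P_cr = P = 7.670×10^4 lb
From P_cr = π²EI/(K·L)²:  L = (1/K)·√(π²EI/P_cr) = (1/0.7)·√(π²×2.86×10^7×5.625/7.670×10^4)
L = 206 in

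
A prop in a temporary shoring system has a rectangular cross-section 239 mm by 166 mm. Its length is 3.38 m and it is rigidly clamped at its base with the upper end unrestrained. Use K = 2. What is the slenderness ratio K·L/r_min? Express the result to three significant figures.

Buckling occurs about the weak axis: I_min = h·b³/12 with b = 166 mm (the shorter side).
I_min = 239×166³/12 = 9.110×10^7 mm⁴
A = 3.967×10^4 mm²;  r_min = √(I/A) = √(9.110×10^7/3.967×10^4) = 47.92 mm
L_e = K·L = 2 × 3.38 m = 6.760 m = 6760.0 mm
λ = L_e / r_min = 6760.0 / 47.92 = 141

λ ≈ 141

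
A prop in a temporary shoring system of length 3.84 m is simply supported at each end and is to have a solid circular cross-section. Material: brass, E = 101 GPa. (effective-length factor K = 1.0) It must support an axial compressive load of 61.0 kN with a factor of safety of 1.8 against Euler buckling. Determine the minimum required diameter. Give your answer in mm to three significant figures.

Required P_cr = n·P = 1.8 × 61.0 = 109.8 kN
L_e = K·L = 1 × 3.84 = 3.840 m
Required I = P_cr·L_e²/(π²E) = 1.098×10^5 × 3.840² / (π² × 1.01×10^11) = 1.624×10^-6 m⁴
I_req = 1.624×10^6 mm⁴
Solid circle: I = πd⁴/64  ⇒  d = (64I/π)^(1/4) = (64×1.624×10^6/π)^(1/4) = 75.8 mm

d ≈ 75.8 mm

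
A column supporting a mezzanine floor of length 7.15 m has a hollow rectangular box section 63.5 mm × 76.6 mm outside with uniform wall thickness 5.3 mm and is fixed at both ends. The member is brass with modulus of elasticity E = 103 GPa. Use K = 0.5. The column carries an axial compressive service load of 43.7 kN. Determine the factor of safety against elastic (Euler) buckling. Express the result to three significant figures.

Inner dimensions: h_i = 76.6 − 2×5.3 = 66.00 mm, b_i = 63.5 − 2×5.3 = 52.90 mm
Weak-axis I_min = (h_o·b_o³ − h_i·b_i³)/12 with b_o = 63.5, b_i = 52.90 mm (shorter outer/inner sides).
I_min = (76.6×63.5³ − 66.00×52.90³)/12 = 8.202×10^5 mm⁴
I = 8.202×10^5 mm⁴ = 8.202×10^-7 m⁴
Effective length L_e = K·L = 0.5 × 7.15 = 3.575 m
P_cr = π²EI / L_e² = π² × 103×10⁹ × 8.202×10^-7 / 3.575² = 6.524×10^4 N
Factor of safety n = P_cr / P = 65.242 / 43.7 = 1.49

n ≈ 1.49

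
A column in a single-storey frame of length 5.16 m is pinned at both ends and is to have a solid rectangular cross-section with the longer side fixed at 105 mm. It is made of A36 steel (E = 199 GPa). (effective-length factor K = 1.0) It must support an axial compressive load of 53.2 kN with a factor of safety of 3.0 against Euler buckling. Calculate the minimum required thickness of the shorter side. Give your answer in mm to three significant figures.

Required P_cr = n·P = 3.0 × 53.2 = 159.6 kN
L_e = K·L = 1 × 5.16 = 5.160 m
Required I = P_cr·L_e²/(π²E) = 1.596×10^5 × 5.160² / (π² × 1.99×10^11) = 2.164×10^-6 m⁴
I_req = 2.164×10^6 mm⁴
Rectangle, weak axis: I_min = h·b³/12 with h = 105 mm fixed  ⇒  b = (12I/h)^(1/3) = 62.8 mm

b ≈ 62.8 mm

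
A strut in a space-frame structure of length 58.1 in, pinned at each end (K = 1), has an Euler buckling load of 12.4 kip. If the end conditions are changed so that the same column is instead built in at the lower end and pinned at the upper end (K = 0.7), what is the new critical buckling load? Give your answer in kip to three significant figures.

P_cr ≈ 25.3 kip

P_cr ∝ 1/K², so P_cr,new = P_cr,old × (K_old/K_new)² = 12.4 × (1/0.7)²
= 12.4 × 2.041 = 25.3 kip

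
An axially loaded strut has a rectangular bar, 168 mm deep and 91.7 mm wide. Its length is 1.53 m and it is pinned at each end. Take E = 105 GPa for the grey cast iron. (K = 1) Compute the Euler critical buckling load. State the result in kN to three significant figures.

P_cr ≈ 4780 kN

Buckling occurs about the weak axis: I_min = h·b³/12 with b = 91.7 mm (the shorter side).
I_min = 168×91.7³/12 = 1.080×10^7 mm⁴
I = 1.080×10^7 mm⁴ = 1.080×10^-5 m⁴
Effective length L_e = K·L = 1 × 1.53 = 1.530 m
P_cr = π²EI / L_e² = π² × 105×10⁹ × 1.080×10^-5 / 1.530² = 4.779×10^6 N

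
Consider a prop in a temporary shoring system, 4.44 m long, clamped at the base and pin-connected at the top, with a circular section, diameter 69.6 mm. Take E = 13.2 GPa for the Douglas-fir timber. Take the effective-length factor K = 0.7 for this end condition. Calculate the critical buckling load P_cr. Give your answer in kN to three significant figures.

I = πd⁴/64 = π×69.6⁴/64 = 1.152×10^6 mm⁴
I = 1.152×10^6 mm⁴ = 1.152×10^-6 m⁴
Effective length L_e = K·L = 0.7 × 4.44 = 3.108 m
P_cr = π²EI / L_e² = π² × 13.2×10⁹ × 1.152×10^-6 / 3.108² = 1.554×10^4 N

P_cr ≈ 15.5 kN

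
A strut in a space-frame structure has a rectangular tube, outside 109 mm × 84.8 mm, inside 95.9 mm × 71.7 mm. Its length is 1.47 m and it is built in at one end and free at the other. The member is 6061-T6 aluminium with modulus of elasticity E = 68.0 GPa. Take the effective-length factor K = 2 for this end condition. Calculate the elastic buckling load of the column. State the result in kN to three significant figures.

Weak-axis I_min = (h_o·b_o³ − h_i·b_i³)/12 with b_o = 84.8, b_i = 71.70 mm (shorter outer/inner sides).
I_min = (109×84.8³ − 95.90×71.70³)/12 = 2.593×10^6 mm⁴
I = 2.593×10^6 mm⁴ = 2.593×10^-6 m⁴
Effective length L_e = K·L = 2 × 1.47 = 2.940 m
P_cr = π²EI / L_e² = π² × 68.0×10⁹ × 2.593×10^-6 / 2.940² = 2.014×10^5 N

P_cr ≈ 201 kN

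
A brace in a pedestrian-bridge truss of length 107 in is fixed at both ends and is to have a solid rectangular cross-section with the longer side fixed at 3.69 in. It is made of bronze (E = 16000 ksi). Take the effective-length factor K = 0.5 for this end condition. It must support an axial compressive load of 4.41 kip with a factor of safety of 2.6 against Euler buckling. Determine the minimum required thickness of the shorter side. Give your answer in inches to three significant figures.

Required P_cr = n·P = 2.6 × 4.41 = 11.47 kip
L_e = K·L = 0.5 × 107 = 53.50 in
Required I = P_cr·L_e²/(π²E) = 1.147×10^4 × 53.50² / (π² × 1.60×10^7) = 0.2078 in⁴
Rectangle, weak axis: I_min = h·b³/12 with h = 3.69 in fixed  ⇒  b = (12I/h)^(1/3) = 0.878 in

b ≈ 0.878 in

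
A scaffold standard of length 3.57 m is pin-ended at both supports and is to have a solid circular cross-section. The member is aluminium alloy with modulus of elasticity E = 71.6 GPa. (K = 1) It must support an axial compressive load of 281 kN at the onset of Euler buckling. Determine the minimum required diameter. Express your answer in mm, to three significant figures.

L_e = K·L = 1 × 3.57 = 3.570 m
Required I = P_cr·L_e²/(π²E) = 2.810×10^5 × 3.570² / (π² × 7.16×10^10) = 5.068×10^-6 m⁴
I_req = 5.068×10^6 mm⁴
Solid circle: I = πd⁴/64  ⇒  d = (64I/π)^(1/4) = (64×5.068×10^6/π)^(1/4) = 101 mm

d ≈ 101 mm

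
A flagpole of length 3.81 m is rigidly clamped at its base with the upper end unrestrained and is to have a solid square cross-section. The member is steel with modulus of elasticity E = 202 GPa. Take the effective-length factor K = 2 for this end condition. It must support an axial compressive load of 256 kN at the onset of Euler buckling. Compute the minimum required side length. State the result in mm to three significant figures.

L_e = K·L = 2 × 3.81 = 7.620 m
Required I = P_cr·L_e²/(π²E) = 2.560×10^5 × 7.620² / (π² × 2.02×10^11) = 7.456×10^-6 m⁴
I_req = 7.456×10^6 mm⁴
Solid square: I = a⁴/12  ⇒  a = (12I)^(1/4) = (12×7.456×10^6)^(1/4) = 97.3 mm

a ≈ 97.3 mm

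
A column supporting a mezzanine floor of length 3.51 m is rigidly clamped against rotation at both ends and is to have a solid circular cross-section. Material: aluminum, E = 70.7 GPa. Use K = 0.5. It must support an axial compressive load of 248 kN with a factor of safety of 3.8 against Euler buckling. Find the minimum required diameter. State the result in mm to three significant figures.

d ≈ 95.9 mm

Required P_cr = n·P = 3.8 × 248 = 942.4 kN
L_e = K·L = 0.5 × 3.51 = 1.755 m
Required I = P_cr·L_e²/(π²E) = 9.424×10^5 × 1.755² / (π² × 7.07×10^10) = 4.160×10^-6 m⁴
I_req = 4.160×10^6 mm⁴
Solid circle: I = πd⁴/64  ⇒  d = (64I/π)^(1/4) = (64×4.160×10^6/π)^(1/4) = 95.9 mm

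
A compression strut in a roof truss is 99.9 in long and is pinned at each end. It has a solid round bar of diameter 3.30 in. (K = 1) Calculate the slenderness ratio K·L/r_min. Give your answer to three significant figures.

λ ≈ 121

For a solid circle r = d/4 = 3.30/4 = 0.8250 in
L_e = K·L = 1 × 99.9 = 99.90 in
λ = L_e / r_min = 99.900 / 0.8250 = 121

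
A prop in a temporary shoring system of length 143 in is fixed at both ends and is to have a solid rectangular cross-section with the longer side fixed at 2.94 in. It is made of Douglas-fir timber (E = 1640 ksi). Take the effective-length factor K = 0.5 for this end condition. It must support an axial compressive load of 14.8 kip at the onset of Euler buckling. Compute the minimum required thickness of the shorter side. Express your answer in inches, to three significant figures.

L_e = K·L = 0.5 × 143 = 71.50 in
Required I = P_cr·L_e²/(π²E) = 1.480×10^4 × 71.50² / (π² × 1.64×10^6) = 4.674 in⁴
Rectangle, weak axis: I_min = h·b³/12 with h = 2.94 in fixed  ⇒  b = (12I/h)^(1/3) = 2.67 in

b ≈ 2.67 in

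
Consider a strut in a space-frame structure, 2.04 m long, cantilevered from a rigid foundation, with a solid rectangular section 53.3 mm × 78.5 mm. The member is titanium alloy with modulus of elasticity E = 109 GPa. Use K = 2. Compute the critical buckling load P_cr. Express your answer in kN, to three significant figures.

P_cr ≈ 64.0 kN

Buckling occurs about the weak axis: I_min = h·b³/12 with b = 53.3 mm (the shorter side).
I_min = 78.5×53.3³/12 = 9.905×10^5 mm⁴
I = 9.905×10^5 mm⁴ = 9.905×10^-7 m⁴
Effective length L_e = K·L = 2 × 2.04 = 4.080 m
P_cr = π²EI / L_e² = π² × 109×10⁹ × 9.905×10^-7 / 4.080² = 6.401×10^4 N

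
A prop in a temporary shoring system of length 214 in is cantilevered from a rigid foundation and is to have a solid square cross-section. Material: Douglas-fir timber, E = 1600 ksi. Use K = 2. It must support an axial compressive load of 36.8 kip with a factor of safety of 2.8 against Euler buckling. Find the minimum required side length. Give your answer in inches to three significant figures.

a ≈ 10.9 in

Required P_cr = n·P = 2.8 × 36.8 = 103.0 kip
L_e = K·L = 2 × 214 = 428.0 in
Required I = P_cr·L_e²/(π²E) = 1.030×10^5 × 428.0² / (π² × 1.60×10^6) = 1.195×10^3 in⁴
Solid square: I = a⁴/12  ⇒  a = (12I)^(1/4) = (12×1.195×10^3)^(1/4) = 10.9 in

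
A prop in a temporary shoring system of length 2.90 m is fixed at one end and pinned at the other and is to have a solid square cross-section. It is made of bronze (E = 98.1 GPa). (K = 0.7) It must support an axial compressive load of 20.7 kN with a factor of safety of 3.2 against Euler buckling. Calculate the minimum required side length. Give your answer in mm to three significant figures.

a ≈ 42.9 mm

Required P_cr = n·P = 3.2 × 20.7 = 66.24 kN
L_e = K·L = 0.7 × 2.90 = 2.030 m
Required I = P_cr·L_e²/(π²E) = 6.624×10^4 × 2.030² / (π² × 9.81×10^10) = 2.819×10^-7 m⁴
I_req = 2.819×10^5 mm⁴
Solid square: I = a⁴/12  ⇒  a = (12I)^(1/4) = (12×2.819×10^5)^(1/4) = 42.9 mm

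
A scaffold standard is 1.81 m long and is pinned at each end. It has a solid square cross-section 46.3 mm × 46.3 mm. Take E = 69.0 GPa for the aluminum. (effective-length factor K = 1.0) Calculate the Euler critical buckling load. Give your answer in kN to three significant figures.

I = a⁴/12 = 46.3⁴/12 = 3.830×10^5 mm⁴
I = 3.830×10^5 mm⁴ = 3.830×10^-7 m⁴
Effective length L_e = K·L = 1 × 1.81 = 1.810 m
P_cr = π²EI / L_e² = π² × 69.0×10⁹ × 3.830×10^-7 / 1.810² = 7.960×10^4 N

P_cr ≈ 79.6 kN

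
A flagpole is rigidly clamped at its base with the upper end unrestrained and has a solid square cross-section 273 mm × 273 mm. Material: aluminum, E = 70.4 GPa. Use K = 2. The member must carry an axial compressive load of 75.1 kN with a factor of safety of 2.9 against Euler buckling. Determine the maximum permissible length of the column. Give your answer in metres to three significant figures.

L_max ≈ 19.2 m

I = a⁴/12 = 273⁴/12 = 4.629×10^8 mm⁴
I = 4.629×10^-4 m⁴
Required critical load P_cr = n·P = 2.9 × 75.1 = 217.8 kN = 2.178×10^5 N
From P_cr = π²EI/(K·L)²:  L = (1/K)·√(π²EI/P_cr) = (1/2)·√(π²×7.04×10^10×4.629×10^-4/2.178×10^5)
L = 19.2 m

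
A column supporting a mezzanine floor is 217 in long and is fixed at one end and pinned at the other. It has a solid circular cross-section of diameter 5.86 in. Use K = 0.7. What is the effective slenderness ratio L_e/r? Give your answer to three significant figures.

I = πd⁴/64 = π×5.86⁴/64 = 57.88 in⁴
A = 26.97 in²;  r_min = √(I/A) = √(57.88/26.97) = 1.465 in
L_e = K·L = 0.7 × 217 = 151.9 in
λ = L_e / r_min = 151.90 / 1.465 = 104

λ ≈ 104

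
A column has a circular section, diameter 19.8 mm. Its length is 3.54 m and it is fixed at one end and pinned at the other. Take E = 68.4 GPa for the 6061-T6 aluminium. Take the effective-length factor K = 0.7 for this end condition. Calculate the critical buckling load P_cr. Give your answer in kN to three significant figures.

I = πd⁴/64 = π×19.8⁴/64 = 7.545×10^3 mm⁴
I = 7.545×10^3 mm⁴ = 7.545×10^-9 m⁴
Effective length L_e = K·L = 0.7 × 3.54 = 2.478 m
P_cr = π²EI / L_e² = π² × 68.4×10⁹ × 7.545×10^-9 / 2.478² = 829.4 N

P_cr ≈ 0.829 kN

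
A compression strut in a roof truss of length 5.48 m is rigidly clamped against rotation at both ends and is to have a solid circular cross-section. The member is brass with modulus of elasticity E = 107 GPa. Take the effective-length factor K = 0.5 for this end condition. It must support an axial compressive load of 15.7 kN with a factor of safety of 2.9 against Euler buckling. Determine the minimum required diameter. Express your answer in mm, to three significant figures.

Required P_cr = n·P = 2.9 × 15.7 = 45.53 kN
L_e = K·L = 0.5 × 5.48 = 2.740 m
Required I = P_cr·L_e²/(π²E) = 4.553×10^4 × 2.740² / (π² × 1.07×10^11) = 3.237×10^-7 m⁴
I_req = 3.237×10^5 mm⁴
Solid circle: I = πd⁴/64  ⇒  d = (64I/π)^(1/4) = (64×3.237×10^5/π)^(1/4) = 50.7 mm

d ≈ 50.7 mm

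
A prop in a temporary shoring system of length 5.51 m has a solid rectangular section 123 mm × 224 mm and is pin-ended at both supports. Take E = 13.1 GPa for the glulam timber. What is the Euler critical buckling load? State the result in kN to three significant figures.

Buckling occurs about the weak axis: I_min = h·b³/12 with b = 123 mm (the shorter side).
I_min = 224×123³/12 = 3.474×10^7 mm⁴
I = 3.474×10^7 mm⁴ = 3.474×10^-5 m⁴
Effective length L_e = K·L = 1 × 5.51 = 5.510 m
P_cr = π²EI / L_e² = π² × 13.1×10⁹ × 3.474×10^-5 / 5.510² = 1.479×10^5 N

P_cr ≈ 148 kN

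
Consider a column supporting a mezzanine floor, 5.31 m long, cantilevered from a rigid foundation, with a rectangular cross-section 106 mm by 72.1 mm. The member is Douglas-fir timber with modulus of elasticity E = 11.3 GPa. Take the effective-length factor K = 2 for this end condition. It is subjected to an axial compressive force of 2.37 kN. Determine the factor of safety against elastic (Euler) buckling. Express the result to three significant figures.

Buckling occurs about the weak axis: I_min = h·b³/12 with b = 72.1 mm (the shorter side).
I_min = 106×72.1³/12 = 3.311×10^6 mm⁴
I = 3.311×10^6 mm⁴ = 3.311×10^-6 m⁴
Effective length L_e = K·L = 2 × 5.31 = 10.62 m
P_cr = π²EI / L_e² = π² × 11.3×10⁹ × 3.311×10^-6 / 10.62² = 3.274×10^3 N
Factor of safety n = P_cr / P = 3.2739 / 2.37 = 1.38

n ≈ 1.38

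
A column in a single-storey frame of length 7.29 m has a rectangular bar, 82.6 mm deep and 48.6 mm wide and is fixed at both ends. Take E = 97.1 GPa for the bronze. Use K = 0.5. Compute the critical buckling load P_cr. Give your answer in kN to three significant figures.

P_cr ≈ 57.0 kN

Buckling occurs about the weak axis: I_min = h·b³/12 with b = 48.6 mm (the shorter side).
I_min = 82.6×48.6³/12 = 7.901×10^5 mm⁴
I = 7.901×10^5 mm⁴ = 7.901×10^-7 m⁴
Effective length L_e = K·L = 0.5 × 7.29 = 3.645 m
P_cr = π²EI / L_e² = π² × 97.1×10⁹ × 7.901×10^-7 / 3.645² = 5.699×10^4 N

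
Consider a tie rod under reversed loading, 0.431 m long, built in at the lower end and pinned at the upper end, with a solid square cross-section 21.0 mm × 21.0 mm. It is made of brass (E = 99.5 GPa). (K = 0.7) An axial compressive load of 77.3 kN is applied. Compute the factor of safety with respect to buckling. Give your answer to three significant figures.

n ≈ 2.26

I = a⁴/12 = 21.0⁴/12 = 1.621×10^4 mm⁴
I = 1.621×10^4 mm⁴ = 1.621×10^-8 m⁴
Effective length L_e = K·L = 0.7 × 0.431 = 0.3017 m
P_cr = π²EI / L_e² = π² × 99.5×10⁹ × 1.621×10^-8 / 0.3017² = 1.749×10^5 N
Factor of safety n = P_cr / P = 174.85 / 77.3 = 2.26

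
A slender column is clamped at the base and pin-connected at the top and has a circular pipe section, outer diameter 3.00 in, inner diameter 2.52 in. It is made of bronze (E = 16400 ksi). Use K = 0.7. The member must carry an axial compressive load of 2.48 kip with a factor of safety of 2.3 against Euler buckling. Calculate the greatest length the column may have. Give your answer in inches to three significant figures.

L_max ≈ 340 in

d_o = 3.00 in, d_i = 2.52 in
I = π(d_o⁴ − d_i⁴)/64 = π(3.00⁴ − 2.520⁴)/64 = 1.997 in⁴
Required critical load P_cr = n·P = 2.3 × 2.48 = 5.704 kip = 5.704×10^3 lb
From P_cr = π²EI/(K·L)²:  L = (1/K)·√(π²EI/P_cr) = (1/0.7)·√(π²×1.64×10^7×1.997/5.704×10^3)
L = 340 in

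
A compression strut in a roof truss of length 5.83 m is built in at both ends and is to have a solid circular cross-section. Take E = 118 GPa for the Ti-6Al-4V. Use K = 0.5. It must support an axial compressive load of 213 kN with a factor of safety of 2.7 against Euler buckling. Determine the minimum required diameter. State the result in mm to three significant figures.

Required P_cr = n·P = 2.7 × 213 = 575.1 kN
L_e = K·L = 0.5 × 5.83 = 2.915 m
Required I = P_cr·L_e²/(π²E) = 5.751×10^5 × 2.915² / (π² × 1.18×10^11) = 4.196×10^-6 m⁴
I_req = 4.196×10^6 mm⁴
Solid circle: I = πd⁴/64  ⇒  d = (64I/π)^(1/4) = (64×4.196×10^6/π)^(1/4) = 96.2 mm

d ≈ 96.2 mm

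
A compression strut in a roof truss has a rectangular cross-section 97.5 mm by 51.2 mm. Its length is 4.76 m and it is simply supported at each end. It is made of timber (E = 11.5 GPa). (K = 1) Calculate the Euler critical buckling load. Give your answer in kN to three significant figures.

Buckling occurs about the weak axis: I_min = h·b³/12 with b = 51.2 mm (the shorter side).
I_min = 97.5×51.2³/12 = 1.091×10^6 mm⁴
I = 1.091×10^6 mm⁴ = 1.091×10^-6 m⁴
Effective length L_e = K·L = 1 × 4.76 = 4.760 m
P_cr = π²EI / L_e² = π² × 11.5×10⁹ × 1.091×10^-6 / 4.760² = 5.463×10^3 N

P_cr ≈ 5.46 kN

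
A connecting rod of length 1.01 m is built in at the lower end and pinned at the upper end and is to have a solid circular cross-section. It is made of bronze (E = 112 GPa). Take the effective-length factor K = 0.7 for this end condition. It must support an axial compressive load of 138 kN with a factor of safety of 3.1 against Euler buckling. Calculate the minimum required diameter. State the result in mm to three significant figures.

d ≈ 44.6 mm

Required P_cr = n·P = 3.1 × 138 = 427.8 kN
L_e = K·L = 0.7 × 1.01 = 0.7070 m
Required I = P_cr·L_e²/(π²E) = 4.278×10^5 × 0.7070² / (π² × 1.12×10^11) = 1.934×10^-7 m⁴
I_req = 1.934×10^5 mm⁴
Solid circle: I = πd⁴/64  ⇒  d = (64I/π)^(1/4) = (64×1.934×10^5/π)^(1/4) = 44.6 mm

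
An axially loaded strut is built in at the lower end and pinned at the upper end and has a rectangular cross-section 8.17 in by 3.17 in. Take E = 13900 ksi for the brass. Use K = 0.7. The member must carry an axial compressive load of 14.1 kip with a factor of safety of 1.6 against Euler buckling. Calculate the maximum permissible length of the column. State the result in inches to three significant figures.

Buckling occurs about the weak axis: I_min = h·b³/12 with b = 3.17 in (the shorter side).
I_min = 8.17×3.17³/12 = 21.69 in⁴
Required critical load P_cr = n·P = 1.6 × 14.1 = 22.56 kip = 2.256×10^4 lb
From P_cr = π²EI/(K·L)²:  L = (1/K)·√(π²EI/P_cr) = (1/0.7)·√(π²×1.39×10^7×21.69/2.256×10^4)
L = 519 in

L_max ≈ 519 in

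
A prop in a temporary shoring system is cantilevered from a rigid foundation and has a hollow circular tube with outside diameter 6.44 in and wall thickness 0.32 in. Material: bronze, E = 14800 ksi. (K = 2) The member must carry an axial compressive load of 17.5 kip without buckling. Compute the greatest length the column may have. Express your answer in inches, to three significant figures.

L_max ≈ 246 in

Inner diameter d_i = 6.44 − 2×0.32 = 5.800 in
I = π(d_o⁴ − d_i⁴)/64 = π(6.44⁴ − 5.800⁴)/64 = 28.88 in⁴
At the buckling limit P_cr = P = 1.750×10^4 lb
From P_cr = π²EI/(K·L)²:  L = (1/K)·√(π²EI/P_cr) = (1/2)·√(π²×1.48×10^7×28.88/1.750×10^4)
L = 246 in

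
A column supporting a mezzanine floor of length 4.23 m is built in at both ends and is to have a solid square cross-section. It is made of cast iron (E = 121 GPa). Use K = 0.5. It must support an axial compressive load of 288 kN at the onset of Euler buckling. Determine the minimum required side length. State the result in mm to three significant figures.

L_e = K·L = 0.5 × 4.23 = 2.115 m
Required I = P_cr·L_e²/(π²E) = 2.880×10^5 × 2.115² / (π² × 1.21×10^11) = 1.079×10^-6 m⁴
I_req = 1.079×10^6 mm⁴
Solid square: I = a⁴/12  ⇒  a = (12I)^(1/4) = (12×1.079×10^6)^(1/4) = 60.0 mm

a ≈ 60.0 mm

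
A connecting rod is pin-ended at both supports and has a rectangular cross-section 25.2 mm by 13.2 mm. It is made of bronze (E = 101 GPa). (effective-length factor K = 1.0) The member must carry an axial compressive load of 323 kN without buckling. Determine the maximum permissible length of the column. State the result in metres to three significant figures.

Buckling occurs about the weak axis: I_min = h·b³/12 with b = 13.2 mm (the shorter side).
I_min = 25.2×13.2³/12 = 4.830×10^3 mm⁴
I = 4.830×10^-9 m⁴
At the buckling limit P_cr = P = 3.230×10^5 N
From P_cr = π²EI/(K·L)²:  L = (1/K)·√(π²EI/P_cr) = (1/1)·√(π²×1.01×10^11×4.830×10^-9/3.230×10^5)
L = 0.122 m

L_max ≈ 0.122 m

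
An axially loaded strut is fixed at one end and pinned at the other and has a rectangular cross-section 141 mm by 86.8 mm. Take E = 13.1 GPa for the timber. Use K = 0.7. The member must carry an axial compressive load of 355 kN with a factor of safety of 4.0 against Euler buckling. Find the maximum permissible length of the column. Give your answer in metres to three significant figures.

L_max ≈ 1.19 m

Buckling occurs about the weak axis: I_min = h·b³/12 with b = 86.8 mm (the shorter side).
I_min = 141×86.8³/12 = 7.684×10^6 mm⁴
I = 7.684×10^-6 m⁴
Required critical load P_cr = n·P = 4.0 × 355 = 1420 kN = 1.420×10^6 N
From P_cr = π²EI/(K·L)²:  L = (1/K)·√(π²EI/P_cr) = (1/0.7)·√(π²×1.31×10^10×7.684×10^-6/1.420×10^6)
L = 1.19 m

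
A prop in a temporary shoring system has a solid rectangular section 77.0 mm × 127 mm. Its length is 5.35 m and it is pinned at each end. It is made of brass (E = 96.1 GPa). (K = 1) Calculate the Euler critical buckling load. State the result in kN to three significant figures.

P_cr ≈ 160 kN

Buckling occurs about the weak axis: I_min = h·b³/12 with b = 77.0 mm (the shorter side).
I_min = 127×77.0³/12 = 4.832×10^6 mm⁴
I = 4.832×10^6 mm⁴ = 4.832×10^-6 m⁴
Effective length L_e = K·L = 1 × 5.35 = 5.350 m
P_cr = π²EI / L_e² = π² × 96.1×10⁹ × 4.832×10^-6 / 5.350² = 1.601×10^5 N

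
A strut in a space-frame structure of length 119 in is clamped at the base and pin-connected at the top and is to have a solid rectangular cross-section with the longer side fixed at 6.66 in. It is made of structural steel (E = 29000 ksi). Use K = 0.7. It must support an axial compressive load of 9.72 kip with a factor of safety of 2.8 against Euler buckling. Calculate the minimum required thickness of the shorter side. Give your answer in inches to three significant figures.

b ≈ 1.06 in

Required P_cr = n·P = 2.8 × 9.72 = 27.22 kip
L_e = K·L = 0.7 × 119 = 83.30 in
Required I = P_cr·L_e²/(π²E) = 2.722×10^4 × 83.30² / (π² × 2.90×10^7) = 0.6598 in⁴
Rectangle, weak axis: I_min = h·b³/12 with h = 6.66 in fixed  ⇒  b = (12I/h)^(1/3) = 1.06 in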